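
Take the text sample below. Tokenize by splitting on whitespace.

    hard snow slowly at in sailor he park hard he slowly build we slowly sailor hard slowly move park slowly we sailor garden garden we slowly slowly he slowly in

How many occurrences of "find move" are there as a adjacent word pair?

Scanning the 29 overlapping bigram windows for "find move":
  (none found)

0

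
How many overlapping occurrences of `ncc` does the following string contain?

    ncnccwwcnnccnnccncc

4

Sliding a length-3 window over the 19 characters (17 positions):
  position 3–5: ncc
  position 10–12: ncc
  position 14–16: ncc
  position 17–19: ncc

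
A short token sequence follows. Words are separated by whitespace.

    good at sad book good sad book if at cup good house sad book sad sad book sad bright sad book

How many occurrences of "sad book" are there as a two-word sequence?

5

Scanning the 20 overlapping bigram windows for "sad book":
  position 3–4: sad book
  position 6–7: sad book
  position 13–14: sad book
  position 16–17: sad book
  position 20–21: sad book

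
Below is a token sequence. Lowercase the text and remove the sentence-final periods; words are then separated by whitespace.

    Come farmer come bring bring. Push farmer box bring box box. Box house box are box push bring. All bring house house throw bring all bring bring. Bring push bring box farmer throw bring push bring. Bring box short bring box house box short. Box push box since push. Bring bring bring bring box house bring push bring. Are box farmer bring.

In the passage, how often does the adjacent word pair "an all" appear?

0

Scanning the 61 overlapping bigram windows for "an all":
  (none found)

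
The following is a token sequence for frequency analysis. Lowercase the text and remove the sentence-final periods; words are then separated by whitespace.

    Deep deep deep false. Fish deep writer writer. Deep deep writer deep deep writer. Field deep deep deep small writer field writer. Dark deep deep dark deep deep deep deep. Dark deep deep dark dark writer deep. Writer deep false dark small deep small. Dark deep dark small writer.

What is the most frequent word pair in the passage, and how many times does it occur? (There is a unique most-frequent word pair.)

"deep deep", 11 times

Bigram frequencies (highest first):
  deep deep: 11
  deep writer: 4
  writer deep: 4
  dark deep: 4
  deep dark: 4
  deep false: 2
  … (15 more, each ≤ 2)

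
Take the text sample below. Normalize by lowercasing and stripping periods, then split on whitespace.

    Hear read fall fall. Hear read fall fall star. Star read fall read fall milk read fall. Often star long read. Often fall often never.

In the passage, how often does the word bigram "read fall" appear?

Scanning the 24 overlapping bigram windows for "read fall":
  position 2–3: read fall
  position 6–7: read fall
  position 11–12: read fall
  position 13–14: read fall
  position 16–17: read fall

5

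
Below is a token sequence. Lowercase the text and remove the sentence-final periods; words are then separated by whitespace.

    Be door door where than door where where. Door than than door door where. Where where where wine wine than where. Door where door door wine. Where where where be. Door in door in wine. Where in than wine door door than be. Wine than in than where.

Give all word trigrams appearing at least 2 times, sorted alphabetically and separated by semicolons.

Trigram counts meeting the condition (at least 2 times):
  door door where: 2
  door where where: 2
  where where where: 3

door door where; door where where; where where where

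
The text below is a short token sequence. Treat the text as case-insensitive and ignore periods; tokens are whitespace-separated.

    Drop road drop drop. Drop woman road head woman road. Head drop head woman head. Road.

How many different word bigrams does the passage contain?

16 tokens → 15 bigram windows in total.
Repeated bigrams (each contributes count−1 duplicates):
  drop drop: 2
  head woman: 2
  road head: 2
  woman road: 2
4 duplicate windows → 15 − 4 = 11 distinct.

11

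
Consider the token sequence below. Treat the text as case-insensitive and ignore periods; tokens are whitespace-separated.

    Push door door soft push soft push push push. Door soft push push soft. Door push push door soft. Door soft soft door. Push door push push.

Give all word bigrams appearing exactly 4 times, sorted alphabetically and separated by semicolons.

Bigram counts meeting the condition (exactly 4 times):
  door soft: 4
  push door: 4

door soft; push door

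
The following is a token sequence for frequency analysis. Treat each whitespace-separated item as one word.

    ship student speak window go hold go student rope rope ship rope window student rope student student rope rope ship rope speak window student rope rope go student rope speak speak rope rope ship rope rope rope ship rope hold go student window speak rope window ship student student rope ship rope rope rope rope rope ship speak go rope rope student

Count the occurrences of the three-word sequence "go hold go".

1

Scanning the 60 overlapping trigram windows for "go hold go":
  position 5–7: go hold go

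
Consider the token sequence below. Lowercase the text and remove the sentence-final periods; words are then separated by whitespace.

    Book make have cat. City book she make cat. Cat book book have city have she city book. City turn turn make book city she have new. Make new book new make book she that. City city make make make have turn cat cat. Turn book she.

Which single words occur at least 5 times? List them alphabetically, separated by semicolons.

Unigram counts meeting the condition (at least 5 times):
  book: 9
  cat: 5
  city: 7
  have: 5
  make: 8
  she: 5

book; cat; city; have; make; she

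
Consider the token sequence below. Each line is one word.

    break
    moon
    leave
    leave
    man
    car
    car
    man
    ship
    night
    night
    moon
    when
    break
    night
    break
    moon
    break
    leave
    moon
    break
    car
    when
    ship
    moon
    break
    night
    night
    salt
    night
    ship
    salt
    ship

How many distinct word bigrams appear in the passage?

33 tokens → 32 bigram windows in total.
Repeated bigrams (each contributes count−1 duplicates):
  moon break: 3
  break moon: 2
  break night: 2
  night night: 2
5 duplicate windows → 32 − 5 = 27 distinct.

27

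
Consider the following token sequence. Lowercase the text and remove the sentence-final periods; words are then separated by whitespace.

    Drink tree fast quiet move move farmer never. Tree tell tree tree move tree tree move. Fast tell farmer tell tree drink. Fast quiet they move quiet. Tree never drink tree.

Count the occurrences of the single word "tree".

9

Scanning the 31 tokens for "tree":
  position 2: tree
  position 9: tree
  position 11: tree
  position 12: tree
  position 14: tree
  position 15: tree
  position 21: tree
  position 28: tree
  position 31: tree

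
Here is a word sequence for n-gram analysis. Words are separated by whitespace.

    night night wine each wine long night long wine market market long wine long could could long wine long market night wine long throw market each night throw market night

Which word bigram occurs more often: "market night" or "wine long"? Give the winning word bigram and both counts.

"wine long" (4 vs 2)

"market night": 2 occurrences
"wine long": 4 occurrences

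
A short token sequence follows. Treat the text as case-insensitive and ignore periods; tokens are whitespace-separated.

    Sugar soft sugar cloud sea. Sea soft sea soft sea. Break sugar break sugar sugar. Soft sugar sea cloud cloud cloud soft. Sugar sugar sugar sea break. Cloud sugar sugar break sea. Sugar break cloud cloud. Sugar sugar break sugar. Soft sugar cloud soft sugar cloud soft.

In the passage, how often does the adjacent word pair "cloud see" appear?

Scanning the 46 overlapping bigram windows for "cloud see":
  (none found)

0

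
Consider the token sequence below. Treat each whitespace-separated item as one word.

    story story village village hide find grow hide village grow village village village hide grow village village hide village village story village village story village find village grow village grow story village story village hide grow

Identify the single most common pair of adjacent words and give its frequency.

"village village", 6 times

Bigram frequencies (highest first):
  village village: 6
  story village: 5
  village hide: 4
  village grow: 3
  grow village: 3
  village story: 3
  … (9 more, each ≤ 2)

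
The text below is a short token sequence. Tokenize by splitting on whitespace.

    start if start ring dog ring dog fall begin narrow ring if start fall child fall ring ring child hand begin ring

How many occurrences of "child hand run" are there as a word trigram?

0

Scanning the 20 overlapping trigram windows for "child hand run":
  (none found)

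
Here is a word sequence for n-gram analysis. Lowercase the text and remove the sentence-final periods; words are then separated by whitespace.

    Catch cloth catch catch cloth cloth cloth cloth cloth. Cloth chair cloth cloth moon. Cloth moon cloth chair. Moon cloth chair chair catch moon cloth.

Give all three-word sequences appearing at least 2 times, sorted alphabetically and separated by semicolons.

cloth cloth cloth; cloth moon cloth; moon cloth chair

Trigram counts meeting the condition (at least 2 times):
  cloth cloth cloth: 4
  cloth moon cloth: 2
  moon cloth chair: 2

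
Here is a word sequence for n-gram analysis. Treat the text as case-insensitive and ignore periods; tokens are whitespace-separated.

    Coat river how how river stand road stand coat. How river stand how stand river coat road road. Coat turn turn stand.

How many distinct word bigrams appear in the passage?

22 tokens → 21 bigram windows in total.
Repeated bigrams (each contributes count−1 duplicates):
  how river: 2
  river stand: 2
2 duplicate windows → 21 − 2 = 19 distinct.

19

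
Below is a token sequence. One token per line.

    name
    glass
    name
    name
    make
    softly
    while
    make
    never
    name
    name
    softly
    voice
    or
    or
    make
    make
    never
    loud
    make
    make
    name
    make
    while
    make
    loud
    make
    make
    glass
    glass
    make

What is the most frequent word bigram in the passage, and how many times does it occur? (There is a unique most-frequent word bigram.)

Bigram frequencies (highest first):
  make make: 3
  name name: 2
  name make: 2
  while make: 2
  make never: 2
  loud make: 2
  … (17 more, each ≤ 1)

"make make", 3 times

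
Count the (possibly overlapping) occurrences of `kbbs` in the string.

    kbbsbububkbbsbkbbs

3

Sliding a length-4 window over the 18 characters (15 positions):
  position 1–4: kbbs
  position 10–13: kbbs
  position 15–18: kbbs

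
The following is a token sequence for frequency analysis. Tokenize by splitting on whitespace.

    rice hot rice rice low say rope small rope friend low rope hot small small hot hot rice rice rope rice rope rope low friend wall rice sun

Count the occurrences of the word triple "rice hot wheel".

0

Scanning the 26 overlapping trigram windows for "rice hot wheel":
  (none found)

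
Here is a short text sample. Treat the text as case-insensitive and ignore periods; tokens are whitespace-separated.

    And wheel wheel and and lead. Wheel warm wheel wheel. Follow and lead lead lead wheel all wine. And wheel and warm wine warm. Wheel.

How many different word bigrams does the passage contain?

25 tokens → 24 bigram windows in total.
Repeated bigrams (each contributes count−1 duplicates):
  and lead: 2
  and wheel: 2
  lead lead: 2
  lead wheel: 2
  warm wheel: 2
  wheel and: 2
  wheel wheel: 2
7 duplicate windows → 24 − 7 = 17 distinct.

17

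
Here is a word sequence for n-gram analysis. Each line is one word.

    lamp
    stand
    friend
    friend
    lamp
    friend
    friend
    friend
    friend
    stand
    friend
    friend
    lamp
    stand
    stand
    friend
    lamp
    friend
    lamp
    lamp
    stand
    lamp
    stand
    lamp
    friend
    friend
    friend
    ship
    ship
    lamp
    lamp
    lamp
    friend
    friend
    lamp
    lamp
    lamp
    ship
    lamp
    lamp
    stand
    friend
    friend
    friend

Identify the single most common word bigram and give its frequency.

Bigram frequencies (highest first):
  friend friend: 10
  lamp lamp: 6
  lamp stand: 5
  friend lamp: 5
  stand friend: 4
  lamp friend: 4
  … (7 more, each ≤ 2)

"friend friend", 10 times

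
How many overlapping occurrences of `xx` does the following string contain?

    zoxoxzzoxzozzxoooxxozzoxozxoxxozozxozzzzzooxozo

Sliding a length-2 window over the 47 characters (46 positions):
  position 18–19: xx
  position 29–30: xx

2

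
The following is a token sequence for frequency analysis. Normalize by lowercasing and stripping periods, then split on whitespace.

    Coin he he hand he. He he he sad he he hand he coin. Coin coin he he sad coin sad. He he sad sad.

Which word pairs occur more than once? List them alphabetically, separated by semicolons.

coin coin; coin he; hand he; he hand; he he; he sad; sad he

Bigram counts meeting the condition (more than once):
  coin coin: 2
  coin he: 2
  hand he: 2
  he hand: 2
  he he: 7
  he sad: 3
  sad he: 2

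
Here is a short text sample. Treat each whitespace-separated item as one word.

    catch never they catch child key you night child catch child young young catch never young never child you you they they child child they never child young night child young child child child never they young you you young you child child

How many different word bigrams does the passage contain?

30

43 tokens → 42 bigram windows in total.
Repeated bigrams (each contributes count−1 duplicates):
  child child: 4
  child young: 3
  catch child: 2
  catch never: 2
  never child: 2
  never they: 2
  night child: 2
  you you: 2
  … (1 more repeated)
12 duplicate windows → 42 − 12 = 30 distinct.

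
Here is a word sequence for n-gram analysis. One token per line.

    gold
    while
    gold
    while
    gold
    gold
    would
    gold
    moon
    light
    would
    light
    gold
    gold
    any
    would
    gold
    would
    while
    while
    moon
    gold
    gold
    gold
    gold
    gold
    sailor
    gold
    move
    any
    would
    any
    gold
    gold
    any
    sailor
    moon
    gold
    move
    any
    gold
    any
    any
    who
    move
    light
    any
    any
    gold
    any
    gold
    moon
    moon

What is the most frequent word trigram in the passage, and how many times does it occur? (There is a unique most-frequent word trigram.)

"gold gold gold", 3 times

Trigram frequencies (highest first):
  gold gold gold: 3
  gold while gold: 2
  gold gold any: 2
  gold move any: 2
  any gold any: 2
  while gold while: 1
  … (39 more, each ≤ 1)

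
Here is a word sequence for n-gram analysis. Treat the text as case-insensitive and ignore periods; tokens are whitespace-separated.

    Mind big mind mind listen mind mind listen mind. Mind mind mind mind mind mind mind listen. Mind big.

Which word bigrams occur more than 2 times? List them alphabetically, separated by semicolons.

listen mind; mind listen; mind mind

Bigram counts meeting the condition (more than 2 times):
  listen mind: 3
  mind listen: 3
  mind mind: 9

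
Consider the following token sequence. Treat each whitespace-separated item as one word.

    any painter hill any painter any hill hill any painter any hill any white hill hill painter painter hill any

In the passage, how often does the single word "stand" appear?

0

Scanning the 20 tokens for "stand":
  (none found)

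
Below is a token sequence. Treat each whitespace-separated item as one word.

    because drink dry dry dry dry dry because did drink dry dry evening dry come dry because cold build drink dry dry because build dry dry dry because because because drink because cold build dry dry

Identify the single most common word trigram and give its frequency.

"dry dry dry", 4 times

Trigram frequencies (highest first):
  dry dry dry: 4
  drink dry dry: 3
  dry dry because: 3
  because cold build: 2
  build dry dry: 2
  because drink dry: 1
  … (19 more, each ≤ 1)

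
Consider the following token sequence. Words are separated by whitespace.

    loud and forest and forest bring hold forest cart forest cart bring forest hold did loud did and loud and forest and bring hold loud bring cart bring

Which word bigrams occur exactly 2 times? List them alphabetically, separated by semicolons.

bring hold; cart bring; forest and; forest cart; loud and

Bigram counts meeting the condition (exactly 2 times):
  bring hold: 2
  cart bring: 2
  forest and: 2
  forest cart: 2
  loud and: 2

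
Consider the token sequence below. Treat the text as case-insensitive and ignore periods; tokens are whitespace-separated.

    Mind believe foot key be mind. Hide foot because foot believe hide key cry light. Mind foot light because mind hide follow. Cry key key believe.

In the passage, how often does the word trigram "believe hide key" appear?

Scanning the 24 overlapping trigram windows for "believe hide key":
  position 11–13: believe hide key

1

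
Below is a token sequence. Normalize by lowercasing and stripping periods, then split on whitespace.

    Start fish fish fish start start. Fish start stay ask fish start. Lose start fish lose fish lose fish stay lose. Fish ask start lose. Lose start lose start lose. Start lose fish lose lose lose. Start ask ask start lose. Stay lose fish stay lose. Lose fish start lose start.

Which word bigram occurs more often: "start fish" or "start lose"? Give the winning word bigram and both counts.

"start fish": 3 occurrences
"start lose": 7 occurrences

"start lose" (7 vs 3)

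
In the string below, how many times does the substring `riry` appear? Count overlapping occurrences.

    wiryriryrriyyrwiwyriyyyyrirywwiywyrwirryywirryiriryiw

3

Sliding a length-4 window over the 53 characters (50 positions):
  position 5–8: riry
  position 25–28: riry
  position 48–51: riry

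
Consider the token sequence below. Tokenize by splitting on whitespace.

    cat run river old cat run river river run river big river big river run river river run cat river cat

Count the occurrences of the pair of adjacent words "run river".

Scanning the 20 overlapping bigram windows for "run river":
  position 2–3: run river
  position 6–7: run river
  position 9–10: run river
  position 15–16: run river

4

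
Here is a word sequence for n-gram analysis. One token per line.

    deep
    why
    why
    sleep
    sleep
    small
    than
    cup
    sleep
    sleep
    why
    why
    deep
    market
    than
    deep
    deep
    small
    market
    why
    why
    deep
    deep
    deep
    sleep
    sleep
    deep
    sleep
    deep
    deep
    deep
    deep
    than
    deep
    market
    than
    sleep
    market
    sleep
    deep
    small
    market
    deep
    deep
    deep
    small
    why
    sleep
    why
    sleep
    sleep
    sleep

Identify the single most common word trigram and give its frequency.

"deep deep deep", 4 times

Trigram frequencies (highest first):
  deep deep deep: 4
  why sleep sleep: 2
  why why deep: 2
  deep market than: 2
  deep deep small: 2
  deep small market: 2
  … (36 more, each ≤ 1)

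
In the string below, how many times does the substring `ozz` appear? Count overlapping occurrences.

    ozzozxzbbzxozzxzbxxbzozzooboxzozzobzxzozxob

Sliding a length-3 window over the 43 characters (41 positions):
  position 1–3: ozz
  position 12–14: ozz
  position 22–24: ozz
  position 31–33: ozz

4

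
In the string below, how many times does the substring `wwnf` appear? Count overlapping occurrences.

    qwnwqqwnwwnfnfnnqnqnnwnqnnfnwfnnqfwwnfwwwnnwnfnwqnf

2

Sliding a length-4 window over the 51 characters (48 positions):
  position 9–12: wwnf
  position 35–38: wwnf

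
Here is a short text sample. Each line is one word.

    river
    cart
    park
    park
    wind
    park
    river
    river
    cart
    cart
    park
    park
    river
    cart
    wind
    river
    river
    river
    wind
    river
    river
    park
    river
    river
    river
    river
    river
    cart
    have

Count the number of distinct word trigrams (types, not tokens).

29 tokens → 27 trigram windows in total.
Repeated trigrams (each contributes count−1 duplicates):
  river river river: 4
  cart park park: 2
  park river river: 2
  river river cart: 2
  wind river river: 2
7 duplicate windows → 27 − 7 = 20 distinct.

20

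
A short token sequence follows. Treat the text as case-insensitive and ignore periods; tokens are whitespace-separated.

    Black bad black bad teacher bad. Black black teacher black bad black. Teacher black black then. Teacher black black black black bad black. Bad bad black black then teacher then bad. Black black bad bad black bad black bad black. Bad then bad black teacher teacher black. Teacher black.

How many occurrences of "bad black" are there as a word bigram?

10

Scanning the 48 overlapping bigram windows for "bad black":
  position 2–3: bad black
  position 6–7: bad black
  position 11–12: bad black
  position 22–23: bad black
  position 25–26: bad black
  position 31–32: bad black
  position 35–36: bad black
  position 37–38: bad black
  position 39–40: bad black
  position 43–44: bad black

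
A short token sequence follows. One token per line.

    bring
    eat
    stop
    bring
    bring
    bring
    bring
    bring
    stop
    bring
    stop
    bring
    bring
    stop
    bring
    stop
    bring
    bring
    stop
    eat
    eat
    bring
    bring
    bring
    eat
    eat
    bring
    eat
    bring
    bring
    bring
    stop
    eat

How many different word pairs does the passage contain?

33 tokens → 32 bigram windows in total.
Repeated bigrams (each contributes count−1 duplicates):
  bring bring: 10
  bring stop: 6
  stop bring: 5
  bring eat: 3
  eat bring: 3
  eat eat: 2
  stop eat: 2
24 duplicate windows → 32 − 24 = 8 distinct.

8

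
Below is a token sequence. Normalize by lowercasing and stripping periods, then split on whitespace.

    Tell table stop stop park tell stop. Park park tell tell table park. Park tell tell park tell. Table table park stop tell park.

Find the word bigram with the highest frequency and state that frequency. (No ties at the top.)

"park tell", 4 times

Bigram frequencies (highest first):
  park tell: 4
  tell table: 3
  stop park: 2
  park park: 2
  tell tell: 2
  table park: 2
  … (7 more, each ≤ 2)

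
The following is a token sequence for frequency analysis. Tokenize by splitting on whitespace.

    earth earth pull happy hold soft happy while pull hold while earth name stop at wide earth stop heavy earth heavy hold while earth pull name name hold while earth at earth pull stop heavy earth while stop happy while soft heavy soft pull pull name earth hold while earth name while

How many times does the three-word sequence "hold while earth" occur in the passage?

Scanning the 50 overlapping trigram windows for "hold while earth":
  position 10–12: hold while earth
  position 22–24: hold while earth
  position 28–30: hold while earth
  position 48–50: hold while earth

4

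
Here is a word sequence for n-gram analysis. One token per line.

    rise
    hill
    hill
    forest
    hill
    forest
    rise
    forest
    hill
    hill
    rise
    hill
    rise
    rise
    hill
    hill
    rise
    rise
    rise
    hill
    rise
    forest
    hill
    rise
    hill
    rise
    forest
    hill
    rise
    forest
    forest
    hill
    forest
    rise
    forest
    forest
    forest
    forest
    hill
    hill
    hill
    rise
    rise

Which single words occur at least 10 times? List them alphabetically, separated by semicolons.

forest; hill; rise

Unigram counts meeting the condition (at least 10 times):
  forest: 12
  hill: 16
  rise: 15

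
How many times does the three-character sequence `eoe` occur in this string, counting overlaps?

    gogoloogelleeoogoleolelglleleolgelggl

Sliding a length-3 window over the 37 characters (35 positions):
  (no match at any position)

0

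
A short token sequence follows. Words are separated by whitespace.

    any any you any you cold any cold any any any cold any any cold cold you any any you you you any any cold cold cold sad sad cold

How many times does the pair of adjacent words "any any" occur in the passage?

Scanning the 29 overlapping bigram windows for "any any":
  position 1–2: any any
  position 9–10: any any
  position 10–11: any any
  position 13–14: any any
  position 18–19: any any
  position 23–24: any any

6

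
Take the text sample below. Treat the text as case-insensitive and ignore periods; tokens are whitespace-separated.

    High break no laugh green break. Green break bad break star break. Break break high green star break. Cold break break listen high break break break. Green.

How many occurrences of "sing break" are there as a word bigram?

0

Scanning the 26 overlapping bigram windows for "sing break":
  (none found)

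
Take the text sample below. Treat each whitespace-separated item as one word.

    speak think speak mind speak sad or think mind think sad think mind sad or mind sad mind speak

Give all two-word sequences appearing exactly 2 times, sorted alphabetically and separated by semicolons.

Bigram counts meeting the condition (exactly 2 times):
  mind sad: 2
  mind speak: 2
  sad or: 2
  think mind: 2

mind sad; mind speak; sad or; think mind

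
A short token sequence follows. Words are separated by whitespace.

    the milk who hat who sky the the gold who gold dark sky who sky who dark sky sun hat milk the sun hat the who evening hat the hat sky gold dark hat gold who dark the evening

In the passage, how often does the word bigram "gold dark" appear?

2

Scanning the 38 overlapping bigram windows for "gold dark":
  position 11–12: gold dark
  position 32–33: gold dark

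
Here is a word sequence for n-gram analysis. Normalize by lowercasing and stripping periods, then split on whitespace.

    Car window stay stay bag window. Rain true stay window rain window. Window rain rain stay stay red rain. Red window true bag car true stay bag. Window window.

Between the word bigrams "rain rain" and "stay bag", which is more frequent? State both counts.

"stay bag" (2 vs 1)

"rain rain": 1 occurrence
"stay bag": 2 occurrences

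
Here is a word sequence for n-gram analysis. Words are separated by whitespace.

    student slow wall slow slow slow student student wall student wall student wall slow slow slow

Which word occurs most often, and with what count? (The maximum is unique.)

Unigram frequencies (highest first):
  slow: 7
  student: 5
  wall: 4

"slow", 7 times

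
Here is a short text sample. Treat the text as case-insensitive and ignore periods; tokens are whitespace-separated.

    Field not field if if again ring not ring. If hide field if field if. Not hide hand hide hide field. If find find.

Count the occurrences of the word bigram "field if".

Scanning the 23 overlapping bigram windows for "field if":
  position 3–4: field if
  position 12–13: field if
  position 14–15: field if
  position 21–22: field if

4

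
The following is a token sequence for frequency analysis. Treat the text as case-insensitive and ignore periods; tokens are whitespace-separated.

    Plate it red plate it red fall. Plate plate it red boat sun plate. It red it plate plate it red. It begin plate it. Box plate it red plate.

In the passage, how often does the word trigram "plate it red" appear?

Scanning the 28 overlapping trigram windows for "plate it red":
  position 1–3: plate it red
  position 4–6: plate it red
  position 9–11: plate it red
  position 14–16: plate it red
  position 19–21: plate it red
  position 27–29: plate it red

6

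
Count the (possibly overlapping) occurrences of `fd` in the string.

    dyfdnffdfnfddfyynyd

Sliding a length-2 window over the 19 characters (18 positions):
  position 3–4: fd
  position 7–8: fd
  position 11–12: fd

3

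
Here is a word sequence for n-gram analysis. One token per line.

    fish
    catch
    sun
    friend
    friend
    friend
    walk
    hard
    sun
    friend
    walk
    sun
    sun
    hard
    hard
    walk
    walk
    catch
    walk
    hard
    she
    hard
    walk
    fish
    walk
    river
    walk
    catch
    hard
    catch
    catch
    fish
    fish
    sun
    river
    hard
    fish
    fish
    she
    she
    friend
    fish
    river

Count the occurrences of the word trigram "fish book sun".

Scanning the 41 overlapping trigram windows for "fish book sun":
  (none found)

0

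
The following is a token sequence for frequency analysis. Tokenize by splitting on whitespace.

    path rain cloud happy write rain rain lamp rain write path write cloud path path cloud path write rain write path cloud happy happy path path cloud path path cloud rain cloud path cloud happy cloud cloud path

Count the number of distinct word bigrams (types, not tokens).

38 tokens → 37 bigram windows in total.
Repeated bigrams (each contributes count−1 duplicates):
  cloud path: 5
  path cloud: 5
  cloud happy: 3
  path path: 3
  path write: 2
  rain cloud: 2
  rain write: 2
  write path: 2
  … (1 more repeated)
17 duplicate windows → 37 − 17 = 20 distinct.

20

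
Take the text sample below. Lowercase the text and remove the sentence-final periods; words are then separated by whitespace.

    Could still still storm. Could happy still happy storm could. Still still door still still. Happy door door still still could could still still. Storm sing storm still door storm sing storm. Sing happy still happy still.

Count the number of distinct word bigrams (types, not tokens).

19

37 tokens → 36 bigram windows in total.
Repeated bigrams (each contributes count−1 duplicates):
  still still: 5
  could still: 3
  happy still: 3
  still happy: 3
  storm sing: 3
  door still: 2
  sing storm: 2
  still door: 2
  … (2 more repeated)
17 duplicate windows → 36 − 17 = 19 distinct.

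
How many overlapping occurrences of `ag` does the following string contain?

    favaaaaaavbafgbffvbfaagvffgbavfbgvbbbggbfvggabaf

1

Sliding a length-2 window over the 48 characters (47 positions):
  position 22–23: ag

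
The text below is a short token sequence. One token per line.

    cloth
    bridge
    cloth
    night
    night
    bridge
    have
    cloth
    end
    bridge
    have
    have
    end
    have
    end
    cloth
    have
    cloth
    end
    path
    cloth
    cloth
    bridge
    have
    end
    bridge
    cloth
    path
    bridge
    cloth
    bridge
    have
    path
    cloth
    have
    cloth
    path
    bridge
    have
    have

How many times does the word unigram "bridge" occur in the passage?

Scanning the 40 tokens for "bridge":
  position 2: bridge
  position 6: bridge
  position 10: bridge
  position 23: bridge
  position 26: bridge
  position 29: bridge
  position 31: bridge
  position 38: bridge

8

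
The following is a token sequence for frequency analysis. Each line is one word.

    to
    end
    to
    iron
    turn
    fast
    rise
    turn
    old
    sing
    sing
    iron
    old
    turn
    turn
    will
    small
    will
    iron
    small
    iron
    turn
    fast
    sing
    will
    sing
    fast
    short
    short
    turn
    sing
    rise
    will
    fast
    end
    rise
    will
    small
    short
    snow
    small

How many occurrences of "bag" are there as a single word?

0

Scanning the 41 tokens for "bag":
  (none found)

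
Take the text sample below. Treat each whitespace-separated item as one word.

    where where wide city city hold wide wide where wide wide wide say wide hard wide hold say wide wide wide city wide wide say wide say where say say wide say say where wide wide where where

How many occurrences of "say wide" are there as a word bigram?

4

Scanning the 37 overlapping bigram windows for "say wide":
  position 13–14: say wide
  position 18–19: say wide
  position 25–26: say wide
  position 30–31: say wide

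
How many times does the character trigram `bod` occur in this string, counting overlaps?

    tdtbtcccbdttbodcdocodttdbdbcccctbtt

Sliding a length-3 window over the 35 characters (33 positions):
  position 13–15: bod

1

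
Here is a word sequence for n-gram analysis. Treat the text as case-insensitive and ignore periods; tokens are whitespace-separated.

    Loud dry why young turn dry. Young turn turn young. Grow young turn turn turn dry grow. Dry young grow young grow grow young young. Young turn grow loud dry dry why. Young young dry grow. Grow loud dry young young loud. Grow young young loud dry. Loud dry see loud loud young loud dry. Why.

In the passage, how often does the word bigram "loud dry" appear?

6

Scanning the 55 overlapping bigram windows for "loud dry":
  position 1–2: loud dry
  position 29–30: loud dry
  position 38–39: loud dry
  position 46–47: loud dry
  position 48–49: loud dry
  position 54–55: loud dry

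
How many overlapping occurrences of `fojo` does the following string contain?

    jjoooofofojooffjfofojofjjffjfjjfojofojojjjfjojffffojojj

5

Sliding a length-4 window over the 55 characters (52 positions):
  position 9–12: fojo
  position 19–22: fojo
  position 32–35: fojo
  position 36–39: fojo
  position 50–53: fojo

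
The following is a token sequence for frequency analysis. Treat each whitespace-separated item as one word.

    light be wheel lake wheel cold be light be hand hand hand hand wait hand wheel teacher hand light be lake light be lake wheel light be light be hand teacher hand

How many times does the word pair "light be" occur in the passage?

6

Scanning the 31 overlapping bigram windows for "light be":
  position 1–2: light be
  position 8–9: light be
  position 19–20: light be
  position 22–23: light be
  position 26–27: light be
  position 28–29: light be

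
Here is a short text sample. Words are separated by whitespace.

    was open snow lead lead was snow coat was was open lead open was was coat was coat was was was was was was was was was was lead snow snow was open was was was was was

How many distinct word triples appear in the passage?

23

38 tokens → 36 trigram windows in total.
Repeated trigrams (each contributes count−1 duplicates):
  was was was: 11
  coat was was: 2
  open was was: 2
  was coat was: 2
13 duplicate windows → 36 − 13 = 23 distinct.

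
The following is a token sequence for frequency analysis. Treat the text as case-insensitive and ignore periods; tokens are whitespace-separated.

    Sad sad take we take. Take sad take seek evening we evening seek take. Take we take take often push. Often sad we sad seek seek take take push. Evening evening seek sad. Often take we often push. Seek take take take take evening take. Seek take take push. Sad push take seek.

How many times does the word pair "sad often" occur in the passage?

1

Scanning the 52 overlapping bigram windows for "sad often":
  position 33–34: sad often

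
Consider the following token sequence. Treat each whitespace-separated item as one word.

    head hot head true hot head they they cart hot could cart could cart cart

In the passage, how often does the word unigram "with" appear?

Scanning the 15 tokens for "with":
  (none found)

0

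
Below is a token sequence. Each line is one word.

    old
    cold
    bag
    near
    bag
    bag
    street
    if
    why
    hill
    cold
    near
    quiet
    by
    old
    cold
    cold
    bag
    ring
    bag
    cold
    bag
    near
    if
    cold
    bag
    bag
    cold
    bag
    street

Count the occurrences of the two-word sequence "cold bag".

5

Scanning the 29 overlapping bigram windows for "cold bag":
  position 2–3: cold bag
  position 17–18: cold bag
  position 21–22: cold bag
  position 25–26: cold bag
  position 28–29: cold bag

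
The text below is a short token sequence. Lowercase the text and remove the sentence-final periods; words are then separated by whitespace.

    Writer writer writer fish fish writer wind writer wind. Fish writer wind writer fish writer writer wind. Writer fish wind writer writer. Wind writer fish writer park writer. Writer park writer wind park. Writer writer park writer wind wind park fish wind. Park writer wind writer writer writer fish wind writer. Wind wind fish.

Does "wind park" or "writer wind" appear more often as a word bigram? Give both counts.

"wind park": 3 occurrences
"writer wind": 9 occurrences

"writer wind" (9 vs 3)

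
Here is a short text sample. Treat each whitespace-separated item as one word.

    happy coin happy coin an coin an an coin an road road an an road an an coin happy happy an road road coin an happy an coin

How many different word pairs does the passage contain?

28 tokens → 27 bigram windows in total.
Repeated bigrams (each contributes count−1 duplicates):
  an coin: 4
  coin an: 4
  an an: 3
  an road: 3
  coin happy: 2
  happy an: 2
  happy coin: 2
  road an: 2
  … (1 more repeated)
15 duplicate windows → 27 − 15 = 12 distinct.

12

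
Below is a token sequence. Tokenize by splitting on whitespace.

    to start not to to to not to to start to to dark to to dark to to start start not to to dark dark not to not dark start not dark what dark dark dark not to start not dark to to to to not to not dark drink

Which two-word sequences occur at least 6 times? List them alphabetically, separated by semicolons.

not to; to to

Bigram counts meeting the condition (at least 6 times):
  not to: 6
  to to: 10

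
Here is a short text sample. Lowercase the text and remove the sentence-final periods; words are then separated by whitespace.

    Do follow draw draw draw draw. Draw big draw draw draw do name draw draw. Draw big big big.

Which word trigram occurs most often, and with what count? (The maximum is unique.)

"draw draw draw", 5 times

Trigram frequencies (highest first):
  draw draw draw: 5
  draw draw big: 2
  do follow draw: 1
  follow draw draw: 1
  draw big draw: 1
  big draw draw: 1
  … (6 more, each ≤ 1)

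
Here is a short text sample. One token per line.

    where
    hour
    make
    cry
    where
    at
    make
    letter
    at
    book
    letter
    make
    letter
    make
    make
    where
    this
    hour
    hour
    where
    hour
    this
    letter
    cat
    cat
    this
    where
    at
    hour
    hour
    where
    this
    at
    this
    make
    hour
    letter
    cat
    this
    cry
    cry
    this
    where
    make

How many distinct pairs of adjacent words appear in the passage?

44 tokens → 43 bigram windows in total.
Repeated bigrams (each contributes count−1 duplicates):
  cat this: 2
  hour hour: 2
  hour where: 2
  letter cat: 2
  letter make: 2
  make letter: 2
  this where: 2
  where at: 2
  … (2 more repeated)
10 duplicate windows → 43 − 10 = 33 distinct.

33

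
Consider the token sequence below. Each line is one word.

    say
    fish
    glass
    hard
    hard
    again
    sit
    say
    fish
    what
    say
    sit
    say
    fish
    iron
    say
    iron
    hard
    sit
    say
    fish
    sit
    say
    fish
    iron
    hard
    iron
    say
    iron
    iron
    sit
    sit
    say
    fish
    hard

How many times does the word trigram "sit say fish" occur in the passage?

5

Scanning the 33 overlapping trigram windows for "sit say fish":
  position 7–9: sit say fish
  position 12–14: sit say fish
  position 19–21: sit say fish
  position 22–24: sit say fish
  position 32–34: sit say fish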